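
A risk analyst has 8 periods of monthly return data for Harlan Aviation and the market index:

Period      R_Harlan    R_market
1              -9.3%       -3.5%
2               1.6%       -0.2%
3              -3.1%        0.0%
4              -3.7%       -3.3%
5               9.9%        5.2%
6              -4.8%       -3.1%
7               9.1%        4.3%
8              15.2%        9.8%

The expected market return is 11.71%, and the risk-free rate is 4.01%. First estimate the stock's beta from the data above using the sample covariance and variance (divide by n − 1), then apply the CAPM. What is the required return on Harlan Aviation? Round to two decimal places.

Mean R_i = (-9.3 + 1.6 − 3.1 − 3.7 + 9.9 − 4.8 + 9.1 + 15.2) / 8 = 1.8625%
Mean R_m = (-3.5 − 0.2 + 0.0 − 3.3 + 5.2 − 3.1 + 4.3 + 9.8) / 8 = 1.1500%
Σ(R_i − R̄_i)(R_m − R̄_m) = 281.7550  ⇒  Cov = 281.7550 / 7 = 40.2507
Σ(R_m − R̄_m)² = 163.7800  ⇒  Var(R_m) = 163.7800 / 7 = 23.3971
β = Cov / Var(R_m) = 40.2507 / 23.3971 = 1.7203
MRP = 11.71% − 4.01% = 7.70%
E(R) = R_f + β × MRP = 4.01% + 1.7203 × 7.70% = 17.26%

17.26%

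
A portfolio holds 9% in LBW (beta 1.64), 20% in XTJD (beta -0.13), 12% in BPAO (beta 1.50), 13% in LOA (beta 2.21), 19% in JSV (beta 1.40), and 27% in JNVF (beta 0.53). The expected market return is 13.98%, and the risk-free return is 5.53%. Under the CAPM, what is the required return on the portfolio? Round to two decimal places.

β_P = Σ w_i β_i = 0.09×1.64 + 0.20×-0.13 + 0.12×1.50 + 0.13×2.21 + 0.19×1.40 + 0.27×0.53 = 0.9980
MRP = 13.98% − 5.53% = 8.45%
E(R_P) = R_f + β_P × MRP = 5.53% + 0.9980 × 8.45% = 13.96%

13.96%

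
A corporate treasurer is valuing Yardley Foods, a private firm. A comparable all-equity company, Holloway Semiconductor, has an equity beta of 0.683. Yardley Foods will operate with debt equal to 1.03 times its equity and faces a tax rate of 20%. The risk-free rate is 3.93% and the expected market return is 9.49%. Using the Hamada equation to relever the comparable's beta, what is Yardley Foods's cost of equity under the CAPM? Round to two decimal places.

10.86%

β_L = β_U × [1 + (1 − t)(D/E)] = 0.683 × [1 + (1 − 0.20) × 1.03]
    = 0.683 × [1 + 0.80 × 1.03] = 0.683 × 1.8240 = 1.2458
MRP = 9.49% − 3.93% = 5.56%
E(R) = R_f + β_L × MRP = 3.93% + 1.2458 × 5.56% = 10.86%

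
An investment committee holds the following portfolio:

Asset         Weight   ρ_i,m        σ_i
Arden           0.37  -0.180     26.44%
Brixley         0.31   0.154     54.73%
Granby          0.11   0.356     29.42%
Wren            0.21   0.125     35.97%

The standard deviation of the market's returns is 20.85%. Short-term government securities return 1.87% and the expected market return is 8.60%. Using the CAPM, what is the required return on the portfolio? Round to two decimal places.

2.82%

β_Arden = -0.180 × 26.44% / 20.85% = -0.2283
β_Brixley = 0.154 × 54.73% / 20.85% = 0.4042
β_Granby = 0.356 × 29.42% / 20.85% = 0.5023
β_Wren = 0.125 × 35.97% / 20.85% = 0.2156
β_P = Σ w_i β_i = 0.37×-0.2283 + 0.31×0.4042 + 0.11×0.5023 + 0.21×0.2156 = 0.1414
MRP = 8.60% − 1.87% = 6.73%
E(R_P) = R_f + β_P × MRP = 1.87% + 0.1414 × 6.73% = 2.82%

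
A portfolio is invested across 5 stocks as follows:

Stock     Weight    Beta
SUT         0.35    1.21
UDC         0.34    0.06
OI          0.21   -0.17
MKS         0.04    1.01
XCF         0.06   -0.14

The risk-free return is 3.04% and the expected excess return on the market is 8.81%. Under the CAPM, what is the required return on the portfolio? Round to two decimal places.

β_P = Σ w_i β_i = 0.35×1.21 + 0.34×0.06 + 0.21×-0.17 + 0.04×1.01 + 0.06×-0.14 = 0.4402
E(R_P) = R_f + β_P × MRP = 3.04% + 0.4402 × 8.81% = 6.92%

6.92%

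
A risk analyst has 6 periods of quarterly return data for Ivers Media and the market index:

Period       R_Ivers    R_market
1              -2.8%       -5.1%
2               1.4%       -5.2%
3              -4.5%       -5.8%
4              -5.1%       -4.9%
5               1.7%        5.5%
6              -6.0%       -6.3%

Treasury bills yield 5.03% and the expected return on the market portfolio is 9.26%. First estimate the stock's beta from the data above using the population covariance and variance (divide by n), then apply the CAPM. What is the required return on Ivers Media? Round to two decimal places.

7.10%

Mean R_i = (-2.8 + 1.4 − 4.5 − 5.1 + 1.7 − 6.0) / 6 = -2.5500%
Mean R_m = (-5.1 − 5.2 − 5.8 − 4.9 + 5.5 − 6.3) / 6 = -3.6333%
Σ(R_i − R̄_i)(R_m − R̄_m) = 49.6500  ⇒  Cov = 49.6500 / 6 = 8.2750
Σ(R_m − R̄_m)² = 101.4333  ⇒  Var(R_m) = 101.4333 / 6 = 16.9056
β = Cov / Var(R_m) = 8.2750 / 16.9056 = 0.4895
MRP = 9.26% − 5.03% = 4.23%
E(R) = R_f + β × MRP = 5.03% + 0.4895 × 4.23% = 7.10%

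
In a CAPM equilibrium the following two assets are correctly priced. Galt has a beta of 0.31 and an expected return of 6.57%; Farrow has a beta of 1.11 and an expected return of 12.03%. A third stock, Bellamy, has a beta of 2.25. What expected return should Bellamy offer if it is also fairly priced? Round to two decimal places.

19.81%

MRP (SML slope) = (12.03% − 6.57%) / (1.11 − 0.31) = 5.46% / 0.80 = 6.8250%
R_f (intercept) = 6.57% − 0.31 × 6.8250% = 4.4543%
E(R_Bellamy) = R_f + β × MRP = 4.4543% + 2.25 × 6.8250% = 19.81%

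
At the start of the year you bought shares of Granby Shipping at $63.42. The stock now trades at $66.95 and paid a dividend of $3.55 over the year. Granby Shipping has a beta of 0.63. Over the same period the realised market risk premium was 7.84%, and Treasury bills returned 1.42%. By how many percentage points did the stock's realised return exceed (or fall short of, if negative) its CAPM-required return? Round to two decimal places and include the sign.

Realised HPR = (P1 + D1 − P0) / P0 = (66.95 + 3.55 − 63.42) / 63.42 = 7.08 / 63.42 = 11.1637%
CAPM required = R_f + β·MRP = 1.42% + 0.63 × 7.84% = 6.3592%
α = realised − required = 11.1637% − 6.3592% = +4.80%

+4.80%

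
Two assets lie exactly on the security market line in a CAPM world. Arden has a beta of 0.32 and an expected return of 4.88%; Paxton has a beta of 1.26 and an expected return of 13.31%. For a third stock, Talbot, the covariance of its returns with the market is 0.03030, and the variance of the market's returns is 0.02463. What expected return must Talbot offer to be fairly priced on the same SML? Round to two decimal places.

MRP = (13.31% − 4.88%) / (1.26 − 0.32) = 8.9681%
R_f = 4.88% − 0.32 × 8.9681% = 2.0102%
β_Talbot = Cov / Var(R_m) = 0.03030 / 0.02463 = 1.2302
E(R_Talbot) = R_f + β × MRP = 2.0102% + 1.2302 × 8.9681% = 13.04%

13.04%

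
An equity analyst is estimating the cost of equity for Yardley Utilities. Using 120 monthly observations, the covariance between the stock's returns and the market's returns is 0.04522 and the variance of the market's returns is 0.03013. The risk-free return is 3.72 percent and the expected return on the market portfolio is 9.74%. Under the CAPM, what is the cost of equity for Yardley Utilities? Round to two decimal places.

12.75%

β = Cov(R_i, R_m) / Var(R_m) = 0.04522 / 0.03013 = 1.5008
MRP = 9.74% − 3.72% = 6.02%
E(R) = R_f + β × MRP = 3.72% + 1.5008 × 6.02% = 12.75%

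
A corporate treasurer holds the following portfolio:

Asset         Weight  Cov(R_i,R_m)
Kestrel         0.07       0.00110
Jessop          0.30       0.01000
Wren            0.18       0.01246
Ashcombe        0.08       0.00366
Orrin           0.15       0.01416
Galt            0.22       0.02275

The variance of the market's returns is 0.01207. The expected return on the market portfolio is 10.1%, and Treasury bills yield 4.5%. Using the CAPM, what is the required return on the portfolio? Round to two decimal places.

β_Kestrel = 0.00110 / 0.01207 = 0.0911
β_Jessop = 0.01000 / 0.01207 = 0.8285
β_Wren = 0.01246 / 0.01207 = 1.0323
β_Ashcombe = 0.00366 / 0.01207 = 0.3032
β_Orrin = 0.01416 / 0.01207 = 1.1732
β_Galt = 0.02275 / 0.01207 = 1.8848
β_P = Σ w_i β_i = 0.07×0.0911 + 0.30×0.8285 + 0.18×1.0323 + 0.08×0.3032 + 0.15×1.1732 + 0.22×1.8848 = 1.0556
MRP = 10.1% − 4.5% = 5.60%
E(R_P) = R_f + β_P × MRP = 4.5% + 1.0556 × 5.6% = 10.41%

10.41%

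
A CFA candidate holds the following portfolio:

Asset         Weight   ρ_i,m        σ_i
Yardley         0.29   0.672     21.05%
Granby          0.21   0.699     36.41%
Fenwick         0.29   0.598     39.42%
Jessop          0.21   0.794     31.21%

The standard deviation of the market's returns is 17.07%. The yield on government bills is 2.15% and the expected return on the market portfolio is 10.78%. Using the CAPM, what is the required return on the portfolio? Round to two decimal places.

13.01%

β_Yardley = 0.672 × 21.05% / 17.07% = 0.8287
β_Granby = 0.699 × 36.41% / 17.07% = 1.4910
β_Fenwick = 0.598 × 39.42% / 17.07% = 1.3810
β_Jessop = 0.794 × 31.21% / 17.07% = 1.4517
β_P = Σ w_i β_i = 0.29×0.8287 + 0.21×1.4910 + 0.29×1.3810 + 0.21×1.4517 = 1.2588
MRP = 10.78% − 2.15% = 8.63%
E(R_P) = R_f + β_P × MRP = 2.15% + 1.2588 × 8.63% = 13.01%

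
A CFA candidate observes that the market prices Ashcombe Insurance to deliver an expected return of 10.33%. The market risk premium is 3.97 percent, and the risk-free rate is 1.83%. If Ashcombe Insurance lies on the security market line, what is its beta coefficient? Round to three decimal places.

2.141

β = (E(R) − R_f) / MRP = (10.33% − 1.83%) / 3.97% = 8.50% / 3.97% = 2.141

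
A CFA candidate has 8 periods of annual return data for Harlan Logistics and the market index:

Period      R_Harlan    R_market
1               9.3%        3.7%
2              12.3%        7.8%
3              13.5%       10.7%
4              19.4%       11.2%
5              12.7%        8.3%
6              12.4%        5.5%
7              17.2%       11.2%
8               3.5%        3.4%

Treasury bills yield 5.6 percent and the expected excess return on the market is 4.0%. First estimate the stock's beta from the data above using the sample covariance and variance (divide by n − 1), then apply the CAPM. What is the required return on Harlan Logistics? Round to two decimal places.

10.81%

Mean R_i = (9.3 + 12.3 + 13.5 + 19.4 + 12.7 + 12.4 + 17.2 + 3.5) / 8 = 12.5375%
Mean R_m = (3.7 + 7.8 + 10.7 + 11.2 + 8.3 + 5.5 + 11.2 + 3.4) / 8 = 7.7250%
Σ(R_i − R̄_i)(R_m − R̄_m) = 95.4125  ⇒  Cov = 95.4125 / 7 = 13.6304
Σ(R_m − R̄_m)² = 73.1950  ⇒  Var(R_m) = 73.1950 / 7 = 10.4564
β = Cov / Var(R_m) = 13.6304 / 10.4564 = 1.3035
E(R) = R_f + β × MRP = 5.6% + 1.3035 × 4.0% = 10.81%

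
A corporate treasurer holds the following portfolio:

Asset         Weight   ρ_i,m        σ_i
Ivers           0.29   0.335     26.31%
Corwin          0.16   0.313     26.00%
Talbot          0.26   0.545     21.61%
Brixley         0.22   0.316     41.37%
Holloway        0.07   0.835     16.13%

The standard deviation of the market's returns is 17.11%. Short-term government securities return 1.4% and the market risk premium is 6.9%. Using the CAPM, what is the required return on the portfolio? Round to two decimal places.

β_Ivers = 0.335 × 26.31% / 17.11% = 0.5151
β_Corwin = 0.313 × 26.00% / 17.11% = 0.4756
β_Talbot = 0.545 × 21.61% / 17.11% = 0.6883
β_Brixley = 0.316 × 41.37% / 17.11% = 0.7641
β_Holloway = 0.835 × 16.13% / 17.11% = 0.7872
β_P = Σ w_i β_i = 0.29×0.5151 + 0.16×0.4756 + 0.26×0.6883 + 0.22×0.7641 + 0.07×0.7872 = 0.6276
E(R_P) = R_f + β_P × MRP = 1.4% + 0.6276 × 6.9% = 5.73%

5.73%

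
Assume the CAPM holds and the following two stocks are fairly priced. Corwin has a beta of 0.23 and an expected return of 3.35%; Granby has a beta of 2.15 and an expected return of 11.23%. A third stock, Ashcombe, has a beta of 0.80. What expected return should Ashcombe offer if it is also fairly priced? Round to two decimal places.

5.69%

MRP (SML slope) = (11.23% − 3.35%) / (2.15 − 0.23) = 7.88% / 1.92 = 4.1042%
R_f (intercept) = 3.35% − 0.23 × 4.1042% = 2.4060%
E(R_Ashcombe) = R_f + β × MRP = 2.4060% + 0.80 × 4.1042% = 5.69%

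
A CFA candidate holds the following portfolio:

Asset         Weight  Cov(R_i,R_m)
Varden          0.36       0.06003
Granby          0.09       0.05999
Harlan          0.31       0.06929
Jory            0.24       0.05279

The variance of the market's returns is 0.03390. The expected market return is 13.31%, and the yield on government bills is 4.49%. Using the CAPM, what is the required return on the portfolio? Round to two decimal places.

β_Varden = 0.06003 / 0.03390 = 1.7708
β_Granby = 0.05999 / 0.03390 = 1.7696
β_Harlan = 0.06929 / 0.03390 = 2.0440
β_Jory = 0.05279 / 0.03390 = 1.5572
β_P = Σ w_i β_i = 0.36×1.7708 + 0.09×1.7696 + 0.31×2.0440 + 0.24×1.5572 = 1.8041
MRP = 13.31% − 4.49% = 8.82%
E(R_P) = R_f + β_P × MRP = 4.49% + 1.8041 × 8.82% = 20.40%

20.40%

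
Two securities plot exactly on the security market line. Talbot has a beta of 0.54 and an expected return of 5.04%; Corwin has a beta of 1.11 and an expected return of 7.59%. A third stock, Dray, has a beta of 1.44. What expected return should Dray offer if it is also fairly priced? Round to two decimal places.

MRP (SML slope) = (7.59% − 5.04%) / (1.11 − 0.54) = 2.55% / 0.57 = 4.4737%
R_f (intercept) = 5.04% − 0.54 × 4.4737% = 2.6242%
E(R_Dray) = R_f + β × MRP = 2.6242% + 1.44 × 4.4737% = 9.07%

9.07%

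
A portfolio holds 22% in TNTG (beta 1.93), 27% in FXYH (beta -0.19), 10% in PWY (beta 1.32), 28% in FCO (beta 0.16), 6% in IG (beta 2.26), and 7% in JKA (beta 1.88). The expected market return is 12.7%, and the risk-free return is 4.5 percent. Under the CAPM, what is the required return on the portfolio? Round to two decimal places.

β_P = Σ w_i β_i = 0.22×1.93 + 0.27×-0.19 + 0.10×1.32 + 0.28×0.16 + 0.06×2.26 + 0.07×1.88 = 0.8173
MRP = 12.7% − 4.5% = 8.20%
E(R_P) = R_f + β_P × MRP = 4.5% + 0.8173 × 8.2% = 11.20%

11.20%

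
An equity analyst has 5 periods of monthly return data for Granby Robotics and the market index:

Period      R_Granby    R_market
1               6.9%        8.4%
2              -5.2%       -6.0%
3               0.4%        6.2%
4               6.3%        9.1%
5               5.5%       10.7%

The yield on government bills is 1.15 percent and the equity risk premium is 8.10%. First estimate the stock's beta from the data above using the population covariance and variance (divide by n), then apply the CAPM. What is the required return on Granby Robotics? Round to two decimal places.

6.92%

Mean R_i = (6.9 − 5.2 + 0.4 + 6.3 + 5.5) / 5 = 2.7800%
Mean R_m = (8.4 − 6.0 + 6.2 + 9.1 + 10.7) / 5 = 5.6800%
Σ(R_i − R̄_i)(R_m − R̄_m) = 128.8680  ⇒  Cov = 128.8680 / 5 = 25.7736
Σ(R_m − R̄_m)² = 180.9880  ⇒  Var(R_m) = 180.9880 / 5 = 36.1976
β = Cov / Var(R_m) = 25.7736 / 36.1976 = 0.7120
E(R) = R_f + β × MRP = 1.15% + 0.7120 × 8.10% = 6.92%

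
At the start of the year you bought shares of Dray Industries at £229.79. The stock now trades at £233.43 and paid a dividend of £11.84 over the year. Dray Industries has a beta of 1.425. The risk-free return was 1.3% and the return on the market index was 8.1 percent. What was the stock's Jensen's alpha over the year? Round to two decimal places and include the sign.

-4.25%

Realised HPR = (P1 + D1 − P0) / P0 = (233.43 + 11.84 − 229.79) / 229.79 = 15.48 / 229.79 = 6.7366%
MRP = 8.1% − 1.3% = 6.80%
CAPM required = R_f + β·MRP = 1.3% + 1.425 × 6.8% = 10.9900%
α = realised − required = 6.7366% − 10.9900% = -4.25%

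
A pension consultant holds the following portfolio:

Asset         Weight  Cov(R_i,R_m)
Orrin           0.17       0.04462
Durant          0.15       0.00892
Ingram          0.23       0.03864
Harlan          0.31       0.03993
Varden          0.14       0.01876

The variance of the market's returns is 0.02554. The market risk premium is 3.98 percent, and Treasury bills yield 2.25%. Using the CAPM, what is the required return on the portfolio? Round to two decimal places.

β_Orrin = 0.04462 / 0.02554 = 1.7471
β_Durant = 0.00892 / 0.02554 = 0.3493
β_Ingram = 0.03864 / 0.02554 = 1.5129
β_Harlan = 0.03993 / 0.02554 = 1.5634
β_Varden = 0.01876 / 0.02554 = 0.7345
β_P = Σ w_i β_i = 0.17×1.7471 + 0.15×0.3493 + 0.23×1.5129 + 0.31×1.5634 + 0.14×0.7345 = 1.2849
E(R_P) = R_f + β_P × MRP = 2.25% + 1.2849 × 3.98% = 7.36%

7.36%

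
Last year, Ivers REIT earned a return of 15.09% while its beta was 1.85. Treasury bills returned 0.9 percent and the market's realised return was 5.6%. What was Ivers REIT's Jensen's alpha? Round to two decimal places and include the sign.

Market excess return = 5.6% − 0.9% = 4.70%
CAPM benchmark = R_f + β(R_m − R_f) = 0.9% + 1.85 × 4.7% = 9.5950%
α = actual − benchmark = 15.09% − 9.5950% = +5.50%

+5.50%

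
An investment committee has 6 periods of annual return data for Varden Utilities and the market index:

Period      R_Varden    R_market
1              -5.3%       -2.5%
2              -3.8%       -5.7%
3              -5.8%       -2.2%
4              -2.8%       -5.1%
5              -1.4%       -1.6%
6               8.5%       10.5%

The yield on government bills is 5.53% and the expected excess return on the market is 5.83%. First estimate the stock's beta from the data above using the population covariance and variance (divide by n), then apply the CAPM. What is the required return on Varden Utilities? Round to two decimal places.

10.25%

Mean R_i = (-5.3 − 3.8 − 5.8 − 2.8 − 1.4 + 8.5) / 6 = -1.7667%
Mean R_m = (-2.5 − 5.7 − 2.2 − 5.1 − 1.6 + 10.5) / 6 = -1.1000%
Σ(R_i − R̄_i)(R_m − R̄_m) = 141.7800  ⇒  Cov = 141.7800 / 6 = 23.6300
Σ(R_m − R̄_m)² = 175.1400  ⇒  Var(R_m) = 175.1400 / 6 = 29.1900
β = Cov / Var(R_m) = 23.6300 / 29.1900 = 0.8095
E(R) = R_f + β × MRP = 5.53% + 0.8095 × 5.83% = 10.25%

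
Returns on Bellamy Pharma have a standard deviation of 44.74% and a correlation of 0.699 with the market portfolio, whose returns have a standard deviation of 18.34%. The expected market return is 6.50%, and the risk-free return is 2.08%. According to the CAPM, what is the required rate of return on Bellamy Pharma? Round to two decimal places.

β = ρ × σ_i / σ_m = 0.699 × 44.74% / 18.34% = 1.7052
MRP = 6.50% − 2.08% = 4.42%
E(R) = 2.08% + 1.7052 × 4.42% = 9.62%

9.62%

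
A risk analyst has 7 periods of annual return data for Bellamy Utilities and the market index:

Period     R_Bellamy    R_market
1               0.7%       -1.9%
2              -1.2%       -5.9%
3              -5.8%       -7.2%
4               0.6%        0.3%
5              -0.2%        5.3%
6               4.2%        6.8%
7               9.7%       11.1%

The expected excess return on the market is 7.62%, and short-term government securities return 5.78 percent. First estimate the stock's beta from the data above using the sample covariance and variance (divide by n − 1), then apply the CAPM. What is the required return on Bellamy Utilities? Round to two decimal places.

10.53%

Mean R_i = (0.7 − 1.2 − 5.8 + 0.6 − 0.2 + 4.2 + 9.7) / 7 = 1.1429%
Mean R_m = (-1.9 − 5.9 − 7.2 + 0.3 + 5.3 + 6.8 + 11.1) / 7 = 1.2143%
Σ(R_i − R̄_i)(R_m − R̄_m) = 173.1457  ⇒  Cov = 173.1457 / 6 = 28.8576
Σ(R_m − R̄_m)² = 277.5686  ⇒  Var(R_m) = 277.5686 / 6 = 46.2614
β = Cov / Var(R_m) = 28.8576 / 46.2614 = 0.6238
E(R) = R_f + β × MRP = 5.78% + 0.6238 × 7.62% = 10.53%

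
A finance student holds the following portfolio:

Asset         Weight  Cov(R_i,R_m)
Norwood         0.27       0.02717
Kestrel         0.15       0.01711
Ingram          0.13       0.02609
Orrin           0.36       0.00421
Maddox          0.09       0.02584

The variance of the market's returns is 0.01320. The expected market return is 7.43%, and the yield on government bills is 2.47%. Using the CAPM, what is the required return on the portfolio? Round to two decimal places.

8.91%

β_Norwood = 0.02717 / 0.01320 = 2.0583
β_Kestrel = 0.01711 / 0.01320 = 1.2962
β_Ingram = 0.02609 / 0.01320 = 1.9765
β_Orrin = 0.00421 / 0.01320 = 0.3189
β_Maddox = 0.02584 / 0.01320 = 1.9576
β_P = Σ w_i β_i = 0.27×2.0583 + 0.15×1.2962 + 0.13×1.9765 + 0.36×0.3189 + 0.09×1.9576 = 1.2981
MRP = 7.43% − 2.47% = 4.96%
E(R_P) = R_f + β_P × MRP = 2.47% + 1.2981 × 4.96% = 8.91%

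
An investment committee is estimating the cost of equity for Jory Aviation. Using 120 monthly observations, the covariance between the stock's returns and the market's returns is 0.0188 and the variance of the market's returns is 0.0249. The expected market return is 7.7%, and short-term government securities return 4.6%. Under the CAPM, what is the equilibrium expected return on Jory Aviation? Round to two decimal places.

6.94%

β = Cov(R_i, R_m) / Var(R_m) = 0.0188 / 0.0249 = 0.7550
MRP = 7.7% − 4.6% = 3.10%
E(R) = R_f + β × MRP = 4.6% + 0.7550 × 3.1% = 6.94%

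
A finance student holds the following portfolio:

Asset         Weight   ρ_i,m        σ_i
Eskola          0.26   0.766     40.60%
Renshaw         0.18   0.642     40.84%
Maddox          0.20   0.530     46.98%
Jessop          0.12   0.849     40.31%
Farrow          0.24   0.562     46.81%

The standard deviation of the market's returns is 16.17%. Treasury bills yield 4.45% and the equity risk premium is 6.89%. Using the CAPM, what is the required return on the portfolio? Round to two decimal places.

β_Eskola = 0.766 × 40.60% / 16.17% = 1.9233
β_Renshaw = 0.642 × 40.84% / 16.17% = 1.6215
β_Maddox = 0.530 × 46.98% / 16.17% = 1.5399
β_Jessop = 0.849 × 40.31% / 16.17% = 2.1165
β_Farrow = 0.562 × 46.81% / 16.17% = 1.6269
β_P = Σ w_i β_i = 0.26×1.9233 + 0.18×1.6215 + 0.20×1.5399 + 0.12×2.1165 + 0.24×1.6269 = 1.7443
E(R_P) = R_f + β_P × MRP = 4.45% + 1.7443 × 6.89% = 16.47%

16.47%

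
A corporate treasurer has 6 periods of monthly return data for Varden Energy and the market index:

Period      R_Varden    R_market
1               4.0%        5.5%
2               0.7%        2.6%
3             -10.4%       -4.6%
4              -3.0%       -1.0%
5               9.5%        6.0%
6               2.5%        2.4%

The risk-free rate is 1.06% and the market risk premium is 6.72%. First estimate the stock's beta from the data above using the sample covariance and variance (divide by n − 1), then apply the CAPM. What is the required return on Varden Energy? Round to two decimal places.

11.97%

Mean R_i = (4.0 + 0.7 − 10.4 − 3.0 + 9.5 + 2.5) / 6 = 0.5500%
Mean R_m = (5.5 + 2.6 − 4.6 − 1.0 + 6.0 + 2.4) / 6 = 1.8167%
Σ(R_i − R̄_i)(R_m − R̄_m) = 131.6650  ⇒  Cov = 131.6650 / 5 = 26.3330
Σ(R_m − R̄_m)² = 81.1283  ⇒  Var(R_m) = 81.1283 / 5 = 16.2257
β = Cov / Var(R_m) = 26.3330 / 16.2257 = 1.6229
E(R) = R_f + β × MRP = 1.06% + 1.6229 × 6.72% = 11.97%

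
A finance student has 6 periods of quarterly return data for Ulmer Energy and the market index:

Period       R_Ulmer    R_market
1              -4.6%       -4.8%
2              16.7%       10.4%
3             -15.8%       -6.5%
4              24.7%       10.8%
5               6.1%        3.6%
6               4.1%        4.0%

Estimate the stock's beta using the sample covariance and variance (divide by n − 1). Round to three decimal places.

1.913

Mean R_i = (-4.6 + 16.7 − 15.8 + 24.7 + 6.1 + 4.1) / 6 = 5.2000%
Mean R_m = (-4.8 + 10.4 − 6.5 + 10.8 + 3.6 + 4.0) / 6 = 2.9167%
Σ(R_i − R̄_i)(R_m − R̄_m) = 512.5800  ⇒  Cov = 512.5800 / 5 = 102.5160
Σ(R_m − R̄_m)² = 268.0083  ⇒  Var(R_m) = 268.0083 / 5 = 53.6017
β = Cov / Var(R_m) = 102.5160 / 53.6017 = 1.9126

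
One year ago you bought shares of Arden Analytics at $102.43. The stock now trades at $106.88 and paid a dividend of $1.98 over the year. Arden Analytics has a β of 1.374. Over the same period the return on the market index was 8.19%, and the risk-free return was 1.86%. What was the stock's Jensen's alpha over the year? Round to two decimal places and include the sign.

-4.28%

Realised HPR = (P1 + D1 − P0) / P0 = (106.88 + 1.98 − 102.43) / 102.43 = 6.43 / 102.43 = 6.2775%
MRP = 8.19% − 1.86% = 6.33%
CAPM required = R_f + β·MRP = 1.86% + 1.374 × 6.33% = 10.55742%
α = realised − required = 6.2775% − 10.55742% = -4.28%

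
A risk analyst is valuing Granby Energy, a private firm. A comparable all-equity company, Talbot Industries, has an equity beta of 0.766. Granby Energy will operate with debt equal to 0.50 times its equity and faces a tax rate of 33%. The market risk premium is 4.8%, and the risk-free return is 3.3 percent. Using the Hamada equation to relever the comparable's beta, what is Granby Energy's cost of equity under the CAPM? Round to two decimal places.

8.21%

β_L = β_U × [1 + (1 − t)(D/E)] = 0.766 × [1 + (1 − 0.33) × 0.50]
    = 0.766 × [1 + 0.67 × 0.50] = 0.766 × 1.3350 = 1.0226
E(R) = R_f + β_L × MRP = 3.3% + 1.0226 × 4.8% = 8.21%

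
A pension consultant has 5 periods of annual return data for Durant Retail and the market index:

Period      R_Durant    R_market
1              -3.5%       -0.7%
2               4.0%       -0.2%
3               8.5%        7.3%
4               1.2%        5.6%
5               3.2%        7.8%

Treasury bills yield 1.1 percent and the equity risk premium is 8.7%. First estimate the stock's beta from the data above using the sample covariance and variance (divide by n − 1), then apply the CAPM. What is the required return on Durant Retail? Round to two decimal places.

6.55%

Mean R_i = (-3.5 + 4.0 + 8.5 + 1.2 + 3.2) / 5 = 2.6800%
Mean R_m = (-0.7 − 0.2 + 7.3 + 5.6 + 7.8) / 5 = 3.9600%
Σ(R_i − R̄_i)(R_m − R̄_m) = 42.3160  ⇒  Cov = 42.3160 / 4 = 10.5790
Σ(R_m − R̄_m)² = 67.6120  ⇒  Var(R_m) = 67.6120 / 4 = 16.9030
β = Cov / Var(R_m) = 10.5790 / 16.9030 = 0.6259
E(R) = R_f + β × MRP = 1.1% + 0.6259 × 8.7% = 6.55%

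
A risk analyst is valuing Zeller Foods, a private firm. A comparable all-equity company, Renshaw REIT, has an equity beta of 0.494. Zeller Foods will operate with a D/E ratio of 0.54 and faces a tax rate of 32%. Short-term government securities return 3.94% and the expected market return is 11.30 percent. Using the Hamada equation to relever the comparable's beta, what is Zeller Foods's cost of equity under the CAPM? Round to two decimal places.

β_L = β_U × [1 + (1 − t)(D/E)] = 0.494 × [1 + (1 − 0.32) × 0.54]
    = 0.494 × [1 + 0.68 × 0.54] = 0.494 × 1.3672 = 0.6754
MRP = 11.30% − 3.94% = 7.36%
E(R) = R_f + β_L × MRP = 3.94% + 0.6754 × 7.36% = 8.91%

8.91%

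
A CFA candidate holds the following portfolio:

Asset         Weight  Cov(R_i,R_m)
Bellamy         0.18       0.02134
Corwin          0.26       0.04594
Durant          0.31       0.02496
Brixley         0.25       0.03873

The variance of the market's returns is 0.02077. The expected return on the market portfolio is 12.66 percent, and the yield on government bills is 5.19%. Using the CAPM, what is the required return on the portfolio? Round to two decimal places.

17.13%

β_Bellamy = 0.02134 / 0.02077 = 1.0274
β_Corwin = 0.04594 / 0.02077 = 2.2118
β_Durant = 0.02496 / 0.02077 = 1.2017
β_Brixley = 0.03873 / 0.02077 = 1.8647
β_P = Σ w_i β_i = 0.18×1.0274 + 0.26×2.2118 + 0.31×1.2017 + 0.25×1.8647 = 1.5987
MRP = 12.66% − 5.19% = 7.47%
E(R_P) = R_f + β_P × MRP = 5.19% + 1.5987 × 7.47% = 17.13%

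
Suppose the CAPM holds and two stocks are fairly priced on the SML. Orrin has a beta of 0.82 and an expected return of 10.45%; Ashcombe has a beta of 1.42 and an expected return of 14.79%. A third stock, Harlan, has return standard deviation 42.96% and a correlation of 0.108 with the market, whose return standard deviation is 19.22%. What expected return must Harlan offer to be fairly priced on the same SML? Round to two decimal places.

MRP = (14.79% − 10.45%) / (1.42 − 0.82) = 7.2333%
R_f = 10.45% − 0.82 × 7.2333% = 4.5187%
β_Harlan = ρ·σ_i/σ_m = 0.108 × 42.96 / 19.22 = 0.2414
E(R_Harlan) = R_f + β × MRP = 4.5187% + 0.2414 × 7.2333% = 6.26%

6.26%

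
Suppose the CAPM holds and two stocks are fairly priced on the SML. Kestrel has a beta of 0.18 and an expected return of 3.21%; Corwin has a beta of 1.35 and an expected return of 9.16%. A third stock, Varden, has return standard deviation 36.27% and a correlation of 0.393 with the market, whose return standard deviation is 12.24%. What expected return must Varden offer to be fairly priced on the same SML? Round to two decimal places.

8.22%

MRP = (9.16% − 3.21%) / (1.35 − 0.18) = 5.0855%
R_f = 3.21% − 0.18 × 5.0855% = 2.2946%
β_Varden = ρ·σ_i/σ_m = 0.393 × 36.27 / 12.24 = 1.1646
E(R_Varden) = R_f + β × MRP = 2.2946% + 1.1646 × 5.0855% = 8.22%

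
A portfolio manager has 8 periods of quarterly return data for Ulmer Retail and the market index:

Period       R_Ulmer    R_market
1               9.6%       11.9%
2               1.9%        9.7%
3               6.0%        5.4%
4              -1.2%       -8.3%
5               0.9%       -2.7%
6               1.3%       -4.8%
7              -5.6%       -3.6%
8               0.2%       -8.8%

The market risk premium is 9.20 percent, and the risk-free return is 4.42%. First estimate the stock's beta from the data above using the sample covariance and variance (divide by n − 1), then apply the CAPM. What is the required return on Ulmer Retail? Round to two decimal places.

8.20%

Mean R_i = (9.6 + 1.9 + 6.0 − 1.2 + 0.9 + 1.3 − 5.6 + 0.2) / 8 = 1.6375%
Mean R_m = (11.9 + 9.7 + 5.4 − 8.3 − 2.7 − 4.8 − 3.6 − 8.8) / 8 = -0.1500%
Σ(R_i − R̄_i)(R_m − R̄_m) = 186.7250  ⇒  Cov = 186.7250 / 7 = 26.6750
Σ(R_m − R̄_m)² = 454.3000  ⇒  Var(R_m) = 454.3000 / 7 = 64.9000
β = Cov / Var(R_m) = 26.6750 / 64.9000 = 0.4110
E(R) = R_f + β × MRP = 4.42% + 0.4110 × 9.20% = 8.20%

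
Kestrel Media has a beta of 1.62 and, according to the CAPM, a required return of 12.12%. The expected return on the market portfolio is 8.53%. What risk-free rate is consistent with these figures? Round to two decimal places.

E(R) = R_f + β(E(R_m) − R_f) = R_f(1 − β) + β·E(R_m)
12.12% = R_f × (1 − 1.62) + 1.62 × 8.53%
12.12% = R_f × -0.62 + 13.8186%
R_f = (12.12% − 13.8186%) / -0.62 = 2.74%

2.74%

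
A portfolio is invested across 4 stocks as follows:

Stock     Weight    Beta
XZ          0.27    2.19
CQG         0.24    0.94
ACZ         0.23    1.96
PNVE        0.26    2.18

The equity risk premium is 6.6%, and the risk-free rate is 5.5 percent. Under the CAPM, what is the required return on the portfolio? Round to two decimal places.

β_P = Σ w_i β_i = 0.27×2.19 + 0.24×0.94 + 0.23×1.96 + 0.26×2.18 = 1.8345
E(R_P) = R_f + β_P × MRP = 5.5% + 1.8345 × 6.6% = 17.61%

17.61%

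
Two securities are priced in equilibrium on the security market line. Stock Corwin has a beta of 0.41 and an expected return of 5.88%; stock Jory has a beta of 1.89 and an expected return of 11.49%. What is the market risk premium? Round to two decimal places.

Both satisfy E(R) = R_f + β·MRP, so the slope of the SML is
MRP = (11.49% − 5.88%) / (1.89 − 0.41) = 5.61% / 1.48 = 3.7905%

3.79%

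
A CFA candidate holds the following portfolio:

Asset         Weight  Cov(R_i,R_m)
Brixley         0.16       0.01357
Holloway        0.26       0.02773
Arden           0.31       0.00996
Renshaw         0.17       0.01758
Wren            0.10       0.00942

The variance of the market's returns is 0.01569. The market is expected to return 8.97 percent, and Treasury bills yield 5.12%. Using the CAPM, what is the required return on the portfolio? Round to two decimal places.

9.14%

β_Brixley = 0.01357 / 0.01569 = 0.8649
β_Holloway = 0.02773 / 0.01569 = 1.7674
β_Arden = 0.00996 / 0.01569 = 0.6348
β_Renshaw = 0.01758 / 0.01569 = 1.1205
β_Wren = 0.00942 / 0.01569 = 0.6004
β_P = Σ w_i β_i = 0.16×0.8649 + 0.26×1.7674 + 0.31×0.6348 + 0.17×1.1205 + 0.10×0.6004 = 1.0452
MRP = 8.97% − 5.12% = 3.85%
E(R_P) = R_f + β_P × MRP = 5.12% + 1.0452 × 3.85% = 9.14%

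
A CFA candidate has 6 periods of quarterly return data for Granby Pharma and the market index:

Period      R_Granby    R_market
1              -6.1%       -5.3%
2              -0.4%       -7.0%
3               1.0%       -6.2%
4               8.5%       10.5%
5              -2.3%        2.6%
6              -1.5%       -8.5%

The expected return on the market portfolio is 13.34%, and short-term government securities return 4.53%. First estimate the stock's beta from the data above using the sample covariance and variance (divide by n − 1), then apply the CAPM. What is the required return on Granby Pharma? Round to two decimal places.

Mean R_i = (-6.1 − 0.4 + 1.0 + 8.5 − 2.3 − 1.5) / 6 = -0.1333%
Mean R_m = (-5.3 − 7.0 − 6.2 + 10.5 + 2.6 − 8.5) / 6 = -2.3167%
Σ(R_i − R̄_i)(R_m − R̄_m) = 123.0967  ⇒  Cov = 123.0967 / 5 = 24.6193
Σ(R_m − R̄_m)² = 272.5883  ⇒  Var(R_m) = 272.5883 / 5 = 54.5177
β = Cov / Var(R_m) = 24.6193 / 54.5177 = 0.4516
MRP = 13.34% − 4.53% = 8.81%
E(R) = R_f + β × MRP = 4.53% + 0.4516 × 8.81% = 8.51%

8.51%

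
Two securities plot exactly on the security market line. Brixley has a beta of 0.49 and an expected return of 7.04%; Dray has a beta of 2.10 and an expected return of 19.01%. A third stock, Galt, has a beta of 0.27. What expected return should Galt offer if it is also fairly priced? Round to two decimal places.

5.40%

MRP (SML slope) = (19.01% − 7.04%) / (2.10 − 0.49) = 11.97% / 1.61 = 7.4348%
R_f (intercept) = 7.04% − 0.49 × 7.4348% = 3.3969%
E(R_Galt) = R_f + β × MRP = 3.3969% + 0.27 × 7.4348% = 5.40%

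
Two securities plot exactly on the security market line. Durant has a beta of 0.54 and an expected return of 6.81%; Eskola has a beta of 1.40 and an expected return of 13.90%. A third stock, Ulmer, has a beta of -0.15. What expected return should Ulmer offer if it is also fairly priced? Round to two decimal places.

MRP (SML slope) = (13.90% − 6.81%) / (1.40 − 0.54) = 7.09% / 0.86 = 8.2442%
R_f (intercept) = 6.81% − 0.54 × 8.2442% = 2.3581%
E(R_Ulmer) = R_f + β × MRP = 2.3581% + -0.15 × 8.2442% = 1.12%

1.12%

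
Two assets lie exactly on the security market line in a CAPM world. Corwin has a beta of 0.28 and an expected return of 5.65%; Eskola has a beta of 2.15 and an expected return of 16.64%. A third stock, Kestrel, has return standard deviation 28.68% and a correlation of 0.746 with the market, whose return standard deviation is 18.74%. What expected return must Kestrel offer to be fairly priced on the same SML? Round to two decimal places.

10.71%

MRP = (16.64% − 5.65%) / (2.15 − 0.28) = 5.8770%
R_f = 5.65% − 0.28 × 5.8770% = 4.0044%
β_Kestrel = ρ·σ_i/σ_m = 0.746 × 28.68 / 18.74 = 1.1417
E(R_Kestrel) = R_f + β × MRP = 4.0044% + 1.1417 × 5.8770% = 10.71%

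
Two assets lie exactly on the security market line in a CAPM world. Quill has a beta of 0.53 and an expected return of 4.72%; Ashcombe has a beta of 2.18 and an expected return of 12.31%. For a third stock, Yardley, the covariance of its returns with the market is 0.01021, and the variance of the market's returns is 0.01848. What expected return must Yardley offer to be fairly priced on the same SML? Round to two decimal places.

MRP = (12.31% − 4.72%) / (2.18 − 0.53) = 4.6000%
R_f = 4.72% − 0.53 × 4.6000% = 2.2820%
β_Yardley = Cov / Var(R_m) = 0.01021 / 0.01848 = 0.5525
E(R_Yardley) = R_f + β × MRP = 2.2820% + 0.5525 × 4.6000% = 4.82%

4.82%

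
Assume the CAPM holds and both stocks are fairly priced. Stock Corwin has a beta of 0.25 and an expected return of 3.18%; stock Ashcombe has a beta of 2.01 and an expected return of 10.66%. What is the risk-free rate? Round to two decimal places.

Both satisfy E(R) = R_f + β·MRP, so the slope of the SML is
MRP = (10.66% − 3.18%) / (2.01 − 0.25) = 7.48% / 1.76 = 4.2500%
R_f = E(R_Corwin) − β_Corwin·MRP = 3.18% − 0.25 × 4.2500% = 2.1175%

2.12%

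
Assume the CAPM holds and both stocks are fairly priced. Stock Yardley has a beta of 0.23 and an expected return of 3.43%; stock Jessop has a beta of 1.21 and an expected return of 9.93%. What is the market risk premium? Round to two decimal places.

Both satisfy E(R) = R_f + β·MRP, so the slope of the SML is
MRP = (9.93% − 3.43%) / (1.21 − 0.23) = 6.50% / 0.98 = 6.6327%

6.63%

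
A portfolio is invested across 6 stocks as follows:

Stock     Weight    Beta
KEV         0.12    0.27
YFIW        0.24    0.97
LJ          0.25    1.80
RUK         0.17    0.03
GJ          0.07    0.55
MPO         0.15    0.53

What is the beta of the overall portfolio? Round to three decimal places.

β_P = Σ w_i β_i = 0.12×0.27 + 0.24×0.97 + 0.25×1.80 + 0.17×0.03 + 0.07×0.55 + 0.15×0.53 = 0.8383

0.838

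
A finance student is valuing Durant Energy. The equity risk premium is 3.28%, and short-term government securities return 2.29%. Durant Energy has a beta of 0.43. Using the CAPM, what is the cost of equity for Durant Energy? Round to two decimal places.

3.70%

E(R) = R_f + β × MRP = 2.29% + 0.43 × 3.28% = 3.70%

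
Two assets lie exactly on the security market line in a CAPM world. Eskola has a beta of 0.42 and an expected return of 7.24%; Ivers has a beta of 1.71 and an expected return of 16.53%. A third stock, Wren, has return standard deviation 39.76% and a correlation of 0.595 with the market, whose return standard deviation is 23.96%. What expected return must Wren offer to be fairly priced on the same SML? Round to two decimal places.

11.33%

MRP = (16.53% − 7.24%) / (1.71 − 0.42) = 7.2016%
R_f = 7.24% − 0.42 × 7.2016% = 4.2153%
β_Wren = ρ·σ_i/σ_m = 0.595 × 39.76 / 23.96 = 0.9874
E(R_Wren) = R_f + β × MRP = 4.2153% + 0.9874 × 7.2016% = 11.33%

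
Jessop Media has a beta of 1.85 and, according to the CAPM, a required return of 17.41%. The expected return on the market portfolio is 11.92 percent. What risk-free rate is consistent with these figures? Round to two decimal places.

5.46%

E(R) = R_f + β(E(R_m) − R_f) = R_f(1 − β) + β·E(R_m)
17.41% = R_f × (1 − 1.85) + 1.85 × 11.92%
17.41% = R_f × -0.85 + 22.0520%
R_f = (17.41% − 22.0520%) / -0.85 = 5.46%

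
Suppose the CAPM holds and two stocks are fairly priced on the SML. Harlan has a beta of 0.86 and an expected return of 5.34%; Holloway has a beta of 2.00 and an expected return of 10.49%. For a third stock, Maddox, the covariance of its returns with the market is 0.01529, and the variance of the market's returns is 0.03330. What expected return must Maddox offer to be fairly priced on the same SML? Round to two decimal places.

MRP = (10.49% − 5.34%) / (2.00 − 0.86) = 4.5175%
R_f = 5.34% − 0.86 × 4.5175% = 1.4550%
β_Maddox = Cov / Var(R_m) = 0.01529 / 0.03330 = 0.4592
E(R_Maddox) = R_f + β × MRP = 1.4550% + 0.4592 × 4.5175% = 3.53%

3.53%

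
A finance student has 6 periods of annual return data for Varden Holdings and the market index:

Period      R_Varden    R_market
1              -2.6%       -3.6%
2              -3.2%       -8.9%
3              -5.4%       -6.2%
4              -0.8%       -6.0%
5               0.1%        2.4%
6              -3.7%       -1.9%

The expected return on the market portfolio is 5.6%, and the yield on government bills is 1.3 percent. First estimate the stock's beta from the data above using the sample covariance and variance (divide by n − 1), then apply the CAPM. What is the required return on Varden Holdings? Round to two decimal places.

Mean R_i = (-2.6 − 3.2 − 5.4 − 0.8 + 0.1 − 3.7) / 6 = -2.6000%
Mean R_m = (-3.6 − 8.9 − 6.2 − 6.0 + 2.4 − 1.9) / 6 = -4.0333%
Σ(R_i − R̄_i)(R_m − R̄_m) = 20.4700  ⇒  Cov = 20.4700 / 5 = 4.0940
Σ(R_m − R̄_m)² = 78.3733  ⇒  Var(R_m) = 78.3733 / 5 = 15.6747
β = Cov / Var(R_m) = 4.0940 / 15.6747 = 0.2612
MRP = 5.6% − 1.3% = 4.30%
E(R) = R_f + β × MRP = 1.3% + 0.2612 × 4.3% = 2.42%

2.42%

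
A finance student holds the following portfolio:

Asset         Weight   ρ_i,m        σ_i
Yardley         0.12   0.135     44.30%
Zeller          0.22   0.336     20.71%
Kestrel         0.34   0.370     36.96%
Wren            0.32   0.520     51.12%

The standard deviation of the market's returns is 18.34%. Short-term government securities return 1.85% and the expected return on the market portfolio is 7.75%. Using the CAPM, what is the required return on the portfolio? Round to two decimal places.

β_Yardley = 0.135 × 44.30% / 18.34% = 0.3261
β_Zeller = 0.336 × 20.71% / 18.34% = 0.3794
β_Kestrel = 0.370 × 36.96% / 18.34% = 0.7456
β_Wren = 0.520 × 51.12% / 18.34% = 1.4494
β_P = Σ w_i β_i = 0.12×0.3261 + 0.22×0.3794 + 0.34×0.7456 + 0.32×1.4494 = 0.8399
MRP = 7.75% − 1.85% = 5.90%
E(R_P) = R_f + β_P × MRP = 1.85% + 0.8399 × 5.90% = 6.81%

6.81%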